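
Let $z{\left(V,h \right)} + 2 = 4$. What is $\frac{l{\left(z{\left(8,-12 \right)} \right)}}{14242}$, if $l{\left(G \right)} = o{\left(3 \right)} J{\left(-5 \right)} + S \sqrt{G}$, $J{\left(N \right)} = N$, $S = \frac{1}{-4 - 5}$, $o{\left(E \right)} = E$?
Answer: $- \frac{15}{14242} - \frac{\sqrt{2}}{128178} \approx -0.0010643$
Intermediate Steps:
$S = - \frac{1}{9}$ ($S = \frac{1}{-9} = - \frac{1}{9} \approx -0.11111$)
$z{\left(V,h \right)} = 2$ ($z{\left(V,h \right)} = -2 + 4 = 2$)
$l{\left(G \right)} = -15 - \frac{\sqrt{G}}{9}$ ($l{\left(G \right)} = 3 \left(-5\right) - \frac{\sqrt{G}}{9} = -15 - \frac{\sqrt{G}}{9}$)
$\frac{l{\left(z{\left(8,-12 \right)} \right)}}{14242} = \frac{-15 - \frac{\sqrt{2}}{9}}{14242} = \left(-15 - \frac{\sqrt{2}}{9}\right) \frac{1}{14242} = - \frac{15}{14242} - \frac{\sqrt{2}}{128178}$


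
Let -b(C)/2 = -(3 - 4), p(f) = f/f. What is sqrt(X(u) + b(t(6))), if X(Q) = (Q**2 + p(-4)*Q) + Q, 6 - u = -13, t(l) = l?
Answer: sqrt(397) ≈ 19.925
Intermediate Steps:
u = 19 (u = 6 - 1*(-13) = 6 + 13 = 19)
p(f) = 1
b(C) = -2 (b(C) = -(-2)*(3 - 4) = -(-2)*(-1) = -2*1 = -2)
X(Q) = Q**2 + 2*Q (X(Q) = (Q**2 + 1*Q) + Q = (Q**2 + Q) + Q = (Q + Q**2) + Q = Q**2 + 2*Q)
sqrt(X(u) + b(t(6))) = sqrt(19*(2 + 19) - 2) = sqrt(19*21 - 2) = sqrt(399 - 2) = sqrt(397)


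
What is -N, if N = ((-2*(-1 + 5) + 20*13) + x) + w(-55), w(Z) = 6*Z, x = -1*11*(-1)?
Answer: 67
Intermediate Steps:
x = 11 (x = -11*(-1) = 11)
N = -67 (N = ((-2*(-1 + 5) + 20*13) + 11) + 6*(-55) = ((-2*4 + 260) + 11) - 330 = ((-8 + 260) + 11) - 330 = (252 + 11) - 330 = 263 - 330 = -67)
-N = -1*(-67) = 67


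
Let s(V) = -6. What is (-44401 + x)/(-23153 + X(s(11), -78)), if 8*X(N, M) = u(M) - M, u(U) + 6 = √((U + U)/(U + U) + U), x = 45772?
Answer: -61537792/1038826157 - 3656*I*√77/11427087727 ≈ -0.059238 - 2.8075e-6*I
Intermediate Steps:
u(U) = -6 + √(1 + U) (u(U) = -6 + √((U + U)/(U + U) + U) = -6 + √((2*U)/((2*U)) + U) = -6 + √((2*U)*(1/(2*U)) + U) = -6 + √(1 + U))
X(N, M) = -¾ - M/8 + √(1 + M)/8 (X(N, M) = ((-6 + √(1 + M)) - M)/8 = (-6 + √(1 + M) - M)/8 = -¾ - M/8 + √(1 + M)/8)
(-44401 + x)/(-23153 + X(s(11), -78)) = (-44401 + 45772)/(-23153 + (-¾ - ⅛*(-78) + √(1 - 78)/8)) = 1371/(-23153 + (-¾ + 39/4 + √(-77)/8)) = 1371/(-23153 + (-¾ + 39/4 + (I*√77)/8)) = 1371/(-23153 + (-¾ + 39/4 + I*√77/8)) = 1371/(-23153 + (9 + I*√77/8)) = 1371/(-23144 + I*√77/8)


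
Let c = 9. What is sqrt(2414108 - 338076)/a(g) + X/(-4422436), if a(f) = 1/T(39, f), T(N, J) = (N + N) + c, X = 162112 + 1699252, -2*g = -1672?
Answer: -465341/1105609 + 4872*sqrt(662) ≈ 1.2535e+5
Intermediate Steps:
g = 836 (g = -1/2*(-1672) = 836)
X = 1861364
T(N, J) = 9 + 2*N (T(N, J) = (N + N) + 9 = 2*N + 9 = 9 + 2*N)
a(f) = 1/87 (a(f) = 1/(9 + 2*39) = 1/(9 + 78) = 1/87)
sqrt(2414108 - 338076)/a(g) + X/(-4422436) = sqrt(2414108 - 338076)/(1/87) + 1861364/(-4422436) = sqrt(2076032)*87 + 1861364*(-1/4422436) = (56*sqrt(662))*87 - 465341/1105609 = 4872*sqrt(662) - 465341/1105609 = -465341/1105609 + 4872*sqrt(662)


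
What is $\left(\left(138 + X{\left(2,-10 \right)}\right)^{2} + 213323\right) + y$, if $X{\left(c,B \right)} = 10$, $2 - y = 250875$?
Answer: $-15646$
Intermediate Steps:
$y = -250873$ ($y = 2 - 250875 = -250873$)
$\left(\left(138 + X{\left(2,-10 \right)}\right)^{2} + 213323\right) + y = \left(\left(138 + 10\right)^{2} + 213323\right) - 250873 = \left(148^{2} + 213323\right) - 250873 = \left(21904 + 213323\right) - 250873 = 235227 - 250873 = -15646$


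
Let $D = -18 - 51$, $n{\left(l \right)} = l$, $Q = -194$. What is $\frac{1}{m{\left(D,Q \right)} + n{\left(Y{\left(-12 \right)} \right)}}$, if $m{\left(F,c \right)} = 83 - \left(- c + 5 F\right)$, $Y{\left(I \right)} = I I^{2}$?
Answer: $- \frac{1}{1494} \approx -0.00066934$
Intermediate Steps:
$Y{\left(I \right)} = I^{3}$
$D = -69$ ($D = -18 - 51 = -69$)
$m{\left(F,c \right)} = 83 + c - 5 F$
$\frac{1}{m{\left(D,Q \right)} + n{\left(Y{\left(-12 \right)} \right)}} = \frac{1}{\left(83 - 194 - -345\right) + \left(-12\right)^{3}} = \frac{1}{\left(83 - 194 + 345\right) - 1728} = \frac{1}{234 - 1728} = \frac{1}{-1494} = - \frac{1}{1494}$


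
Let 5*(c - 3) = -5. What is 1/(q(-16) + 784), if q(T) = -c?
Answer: 1/782 ≈ 0.0012788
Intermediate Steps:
c = 2 (c = 3 + (⅕)*(-5) = 3 - 1 = 2)
q(T) = -2 (q(T) = -1*2 = -2)
1/(q(-16) + 784) = 1/(-2 + 784) = 1/782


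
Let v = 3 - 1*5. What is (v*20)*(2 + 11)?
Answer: -520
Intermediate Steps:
v = -2 (v = 3 - 5 = -2)
(v*20)*(2 + 11) = (-2*20)*(2 + 11) = -40*13 = -520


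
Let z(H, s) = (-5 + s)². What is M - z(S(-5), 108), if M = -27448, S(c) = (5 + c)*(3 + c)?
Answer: -38057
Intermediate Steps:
S(c) = (3 + c)*(5 + c)
M - z(S(-5), 108) = -27448 - (-5 + 108)² = -27448 - 1*103² = -27448 - 1*10609 = -27448 - 10609 = -38057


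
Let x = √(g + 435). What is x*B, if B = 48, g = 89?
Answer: 96*√131 ≈ 1098.8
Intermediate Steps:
x = 2*√131 (x = √(89 + 435) = √524 = 2*√131 ≈ 22.891)
x*B = (2*√131)*48 = 96*√131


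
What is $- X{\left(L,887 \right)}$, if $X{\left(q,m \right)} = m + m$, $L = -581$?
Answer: $-1774$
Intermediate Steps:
$X{\left(q,m \right)} = 2 m$
$- X{\left(L,887 \right)} = - 2 \cdot 887 = \left(-1\right) 1774 = -1774$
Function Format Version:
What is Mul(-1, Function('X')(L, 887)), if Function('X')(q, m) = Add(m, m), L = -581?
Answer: -1774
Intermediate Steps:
Function('X')(q, m) = Mul(2, m)
Mul(-1, Function('X')(L, 887)) = Mul(-1, Mul(2, 887)) = Mul(-1, 1774) = -1774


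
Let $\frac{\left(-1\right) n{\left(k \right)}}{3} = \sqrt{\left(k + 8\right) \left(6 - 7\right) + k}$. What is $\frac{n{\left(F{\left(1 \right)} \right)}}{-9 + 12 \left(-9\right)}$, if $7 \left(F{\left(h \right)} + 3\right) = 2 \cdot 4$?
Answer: $\frac{2 i \sqrt{2}}{39} \approx 0.072524 i$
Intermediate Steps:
$F{\left(h \right)} = - \frac{13}{7}$ ($F{\left(h \right)} = -3 + \frac{2 \cdot 4}{7} = -3 + \frac{1}{7} \cdot 8 = -3 + \frac{8}{7} = - \frac{13}{7}$)
$n{\left(k \right)} = - 6 i \sqrt{2}$ ($n{\left(k \right)} = - 3 \sqrt{\left(k + 8\right) \left(6 - 7\right) + k} = - 3 \sqrt{\left(8 + k\right) \left(-1\right) + k} = - 3 \sqrt{\left(-8 - k\right) + k} = - 3 \sqrt{-8} = - 3 \cdot 2 i \sqrt{2} = - 6 i \sqrt{2}$)
$\frac{n{\left(F{\left(1 \right)} \right)}}{-9 + 12 \left(-9\right)} = \frac{\left(-6\right) i \sqrt{2}}{-9 + 12 \left(-9\right)} = \frac{\left(-6\right) i \sqrt{2}}{-9 - 108} = \frac{\left(-6\right) i \sqrt{2}}{-117} = - 6 i \sqrt{2} \left(- \frac{1}{117}\right) = \frac{2 i \sqrt{2}}{39}$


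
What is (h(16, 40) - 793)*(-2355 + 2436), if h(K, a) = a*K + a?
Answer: -9153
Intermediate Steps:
h(K, a) = a + K*a (h(K, a) = K*a + a = a + K*a)
(h(16, 40) - 793)*(-2355 + 2436) = (40*(1 + 16) - 793)*(-2355 + 2436) = (40*17 - 793)*81 = (680 - 793)*81 = -113*81 = -9153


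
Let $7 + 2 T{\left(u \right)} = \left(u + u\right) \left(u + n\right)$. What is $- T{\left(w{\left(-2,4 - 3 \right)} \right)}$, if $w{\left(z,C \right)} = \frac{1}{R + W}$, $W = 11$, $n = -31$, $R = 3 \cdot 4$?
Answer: $\frac{5127}{1058} \approx 4.8459$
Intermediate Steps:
$R = 12$
$w{\left(z,C \right)} = \frac{1}{23}$ ($w{\left(z,C \right)} = \frac{1}{12 + 11} = \frac{1}{23}$)
$T{\left(u \right)} = - \frac{7}{2} + u \left(-31 + u\right)$ ($T{\left(u \right)} = - \frac{7}{2} + \frac{\left(u + u\right) \left(u - 31\right)}{2} = - \frac{7}{2} + \frac{2 u \left(-31 + u\right)}{2} = - \frac{7}{2} + u \left(-31 + u\right)$)
$- T{\left(w{\left(-2,4 - 3 \right)} \right)} = - (- \frac{7}{2} + \left(\frac{1}{23}\right)^{2} - \frac{31}{23}) = - (- \frac{7}{2} + \frac{1}{529} - \frac{31}{23}) = \left(-1\right) \left(- \frac{5127}{1058}\right) = \frac{5127}{1058}$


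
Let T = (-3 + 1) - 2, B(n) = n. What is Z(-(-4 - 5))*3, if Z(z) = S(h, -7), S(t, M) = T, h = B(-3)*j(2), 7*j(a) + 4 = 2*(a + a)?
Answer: -12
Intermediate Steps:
j(a) = -4/7 + 4*a/7 (j(a) = -4/7 + (2*(a + a))/7 = -4/7 + (2*(2*a))/7 = -4/7 + (4*a)/7 = -4/7 + 4*a/7)
h = -12/7 (h = -3*(-4/7 + (4/7)*2) = -3*(-4/7 + 8/7) = -3*4/7 = -12/7 ≈ -1.7143)
T = -4 (T = -2 - 2 = -4)
S(t, M) = -4
Z(z) = -4
Z(-(-4 - 5))*3 = -4*3 = -12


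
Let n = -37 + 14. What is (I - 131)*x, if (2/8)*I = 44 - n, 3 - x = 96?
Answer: -12741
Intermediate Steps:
n = -23
x = -93 (x = 3 - 1*96 = 3 - 96 = -93)
I = 268 (I = 4*(44 - 1*(-23)) = 4*(44 + 23) = 4*67 = 268)
(I - 131)*x = (268 - 131)*(-93) = 137*(-93) = -12741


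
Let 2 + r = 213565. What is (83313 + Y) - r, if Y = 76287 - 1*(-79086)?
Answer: 25123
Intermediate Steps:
r = 213563 (r = -2 + 213565 = 213563)
Y = 155373 (Y = 76287 + 79086 = 155373)
(83313 + Y) - r = (83313 + 155373) - 1*213563 = 238686 - 213563 = 25123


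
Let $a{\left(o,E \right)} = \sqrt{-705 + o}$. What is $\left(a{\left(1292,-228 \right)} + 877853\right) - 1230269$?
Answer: $-352416 + \sqrt{587} \approx -3.5239 \cdot 10^{5}$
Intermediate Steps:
$\left(a{\left(1292,-228 \right)} + 877853\right) - 1230269 = \left(\sqrt{-705 + 1292} + 877853\right) - 1230269 = \left(\sqrt{587} + 877853\right) - 1230269 = \left(877853 + \sqrt{587}\right) - 1230269 = -352416 + \sqrt{587}$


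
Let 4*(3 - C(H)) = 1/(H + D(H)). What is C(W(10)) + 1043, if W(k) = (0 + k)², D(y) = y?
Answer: 836799/800 ≈ 1046.0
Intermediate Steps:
W(k) = k²
C(H) = 3 - 1/(8*H) (C(H) = 3 - 1/(4*(H + H)) = 3 - 1/(2*H)/4 = 3 - 1/(8*H))
C(W(10)) + 1043 = (3 - 1/(8*(10²))) + 1043 = (3 - ⅛/100) + 1043 = (3 - ⅛*1/100) + 1043 = (3 - 1/800) + 1043 = 2399/800 + 1043 = 836799/800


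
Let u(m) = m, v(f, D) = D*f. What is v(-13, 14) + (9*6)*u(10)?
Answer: 358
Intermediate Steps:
v(-13, 14) + (9*6)*u(10) = 14*(-13) + (9*6)*10 = -182 + 54*10 = -182 + 540 = 358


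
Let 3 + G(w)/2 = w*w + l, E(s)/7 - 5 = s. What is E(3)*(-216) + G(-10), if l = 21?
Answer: -11860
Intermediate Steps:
E(s) = 35 + 7*s
G(w) = 36 + 2*w² (G(w) = -6 + 2*(w*w + 21) = -6 + 2*(w² + 21) = -6 + 2*(21 + w²) = -6 + (42 + 2*w²) = 36 + 2*w²)
E(3)*(-216) + G(-10) = (35 + 7*3)*(-216) + (36 + 2*(-10)²) = (35 + 21)*(-216) + (36 + 2*100) = 56*(-216) + (36 + 200) = -12096 + 236 = -11860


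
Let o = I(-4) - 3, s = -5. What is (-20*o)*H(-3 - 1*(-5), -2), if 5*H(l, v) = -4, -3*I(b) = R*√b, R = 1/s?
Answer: -48 + 32*I/15 ≈ -48.0 + 2.1333*I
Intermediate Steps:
R = -⅕ (R = 1/(-5) = -⅕ ≈ -0.20000)
I(b) = √b/15 (I(b) = -(-1)*√b/15 = √b/15)
H(l, v) = -⅘ (H(l, v) = (⅕)*(-4) = -⅘)
o = -3 + 2*I/15 (o = √(-4)/15 - 3 = (2*I)/15 - 3 = 2*I/15 - 3 = -3 + 2*I/15 ≈ -3.0 + 0.13333*I)
(-20*o)*H(-3 - 1*(-5), -2) = -20*(-3 + 2*I/15)*(-⅘) = (60 - 8*I/3)*(-⅘) = -48 + 32*I/15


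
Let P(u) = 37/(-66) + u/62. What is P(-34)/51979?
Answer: -2269/106349034 ≈ -2.1335e-5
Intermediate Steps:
P(u) = -37/66 + u/62 (P(u) = 37*(-1/66) + u*(1/62) = -37/66 + u/62)
P(-34)/51979 = (-37/66 + (1/62)*(-34))/51979 = (-37/66 - 17/31)*(1/51979) = -2269/2046*1/51979 = -2269/106349034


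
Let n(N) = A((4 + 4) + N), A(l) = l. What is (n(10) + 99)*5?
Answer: 585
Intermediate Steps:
n(N) = 8 + N (n(N) = (4 + 4) + N = 8 + N)
(n(10) + 99)*5 = ((8 + 10) + 99)*5 = (18 + 99)*5 = 117*5 = 585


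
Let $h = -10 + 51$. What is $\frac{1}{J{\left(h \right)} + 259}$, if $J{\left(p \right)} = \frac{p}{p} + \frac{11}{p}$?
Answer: $\frac{41}{10671} \approx 0.0038422$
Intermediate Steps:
$h = 41$
$J{\left(p \right)} = 1 + \frac{11}{p}$
$\frac{1}{J{\left(h \right)} + 259} = \frac{1}{\frac{11 + 41}{41} + 259} = \frac{1}{\frac{1}{41} \cdot 52 + 259} = \frac{1}{\frac{52}{41} + 259} = \frac{1}{\frac{10671}{41}} = \frac{41}{10671}$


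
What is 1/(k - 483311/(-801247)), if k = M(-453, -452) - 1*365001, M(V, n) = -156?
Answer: -801247/292580467468 ≈ -2.7386e-6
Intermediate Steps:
k = -365157 (k = -156 - 1*365001 = -156 - 365001 = -365157)
1/(k - 483311/(-801247)) = 1/(-365157 - 483311/(-801247)) = 1/(-365157 - 483311*(-1/801247)) = 1/(-365157 + 483311/801247) = 1/(-292580467468/801247) = -801247/292580467468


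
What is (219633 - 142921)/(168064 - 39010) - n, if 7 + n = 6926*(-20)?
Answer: 8938770085/64527 ≈ 1.3853e+5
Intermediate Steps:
n = -138527 (n = -7 + 6926*(-20) = -7 - 138520 = -138527)
(219633 - 142921)/(168064 - 39010) - n = (219633 - 142921)/(168064 - 39010) - 1*(-138527) = 76712/129054 + 138527 = 76712*(1/129054) + 138527 = 38356/64527 + 138527 = 8938770085/64527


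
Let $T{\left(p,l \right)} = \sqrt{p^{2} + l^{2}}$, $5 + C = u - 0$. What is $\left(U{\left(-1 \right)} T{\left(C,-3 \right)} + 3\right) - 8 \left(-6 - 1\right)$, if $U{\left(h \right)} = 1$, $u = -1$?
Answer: $59 + 3 \sqrt{5} \approx 65.708$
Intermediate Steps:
$C = -6$ ($C = -5 - 1 = -6$)
$T{\left(p,l \right)} = \sqrt{l^{2} + p^{2}}$
$\left(U{\left(-1 \right)} T{\left(C,-3 \right)} + 3\right) - 8 \left(-6 - 1\right) = \left(1 \sqrt{\left(-3\right)^{2} + \left(-6\right)^{2}} + 3\right) - 8 \left(-6 - 1\right) = \left(1 \sqrt{9 + 36} + 3\right) - -56 = \left(1 \sqrt{45} + 3\right) + 56 = \left(1 \cdot 3 \sqrt{5} + 3\right) + 56 = \left(3 \sqrt{5} + 3\right) + 56 = \left(3 + 3 \sqrt{5}\right) + 56 = 59 + 3 \sqrt{5}$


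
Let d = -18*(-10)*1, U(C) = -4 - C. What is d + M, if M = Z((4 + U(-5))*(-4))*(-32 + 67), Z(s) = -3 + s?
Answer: -625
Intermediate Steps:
d = 180 (d = 180*1 = 180)
M = -805 (M = (-3 + (4 + (-4 - 1*(-5)))*(-4))*(-32 + 67) = (-3 + (4 + (-4 + 5))*(-4))*35 = (-3 + (4 + 1)*(-4))*35 = (-3 + 5*(-4))*35 = (-3 - 20)*35 = -23*35 = -805)
d + M = 180 - 805 = -625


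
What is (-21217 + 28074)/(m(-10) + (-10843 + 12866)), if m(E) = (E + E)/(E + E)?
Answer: 6857/2024 ≈ 3.3878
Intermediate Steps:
m(E) = 1 (m(E) = (2*E)/((2*E)) = (2*E)*(1/(2*E)) = 1)
(-21217 + 28074)/(m(-10) + (-10843 + 12866)) = (-21217 + 28074)/(1 + (-10843 + 12866)) = 6857/(1 + 2023) = 6857/2024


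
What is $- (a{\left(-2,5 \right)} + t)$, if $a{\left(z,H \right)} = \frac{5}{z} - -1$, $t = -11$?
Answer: $\frac{25}{2} \approx 12.5$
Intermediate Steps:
$a{\left(z,H \right)} = 1 + \frac{5}{z}$ ($a{\left(z,H \right)} = \frac{5}{z} + 1 = 1 + \frac{5}{z}$)
$- (a{\left(-2,5 \right)} + t) = - (\frac{5 - 2}{-2} - 11) = - (\left(- \frac{1}{2}\right) 3 - 11) = - (- \frac{3}{2} - 11) = \left(-1\right) \left(- \frac{25}{2}\right) = \frac{25}{2}$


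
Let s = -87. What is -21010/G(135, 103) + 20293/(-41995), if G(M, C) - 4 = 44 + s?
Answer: 881523523/1637805 ≈ 538.23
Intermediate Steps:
G(M, C) = -39 (G(M, C) = 4 + (44 - 87) = 4 - 43 = -39)
-21010/G(135, 103) + 20293/(-41995) = -21010/(-39) + 20293/(-41995) = -21010*(-1/39) + 20293*(-1/41995) = 21010/39 - 20293/41995 = 881523523/1637805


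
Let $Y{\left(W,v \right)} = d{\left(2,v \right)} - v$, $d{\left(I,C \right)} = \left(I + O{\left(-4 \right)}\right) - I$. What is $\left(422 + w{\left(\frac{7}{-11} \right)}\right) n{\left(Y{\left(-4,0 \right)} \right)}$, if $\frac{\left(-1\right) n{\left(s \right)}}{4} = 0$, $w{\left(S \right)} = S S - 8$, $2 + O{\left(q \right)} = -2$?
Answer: $0$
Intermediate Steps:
$O{\left(q \right)} = -4$ ($O{\left(q \right)} = -2 - 2 = -4$)
$w{\left(S \right)} = -8 + S^{2}$ ($w{\left(S \right)} = S^{2} - 8 = -8 + S^{2}$)
$d{\left(I,C \right)} = -4$ ($d{\left(I,C \right)} = \left(I - 4\right) - I = \left(-4 + I\right) - I = -4$)
$Y{\left(W,v \right)} = -4 - v$
$n{\left(s \right)} = 0$ ($n{\left(s \right)} = \left(-4\right) 0 = 0$)
$\left(422 + w{\left(\frac{7}{-11} \right)}\right) n{\left(Y{\left(-4,0 \right)} \right)} = \left(422 - \left(8 - \left(\frac{7}{-11}\right)^{2}\right)\right) 0 = \left(422 - \left(8 - \left(7 \left(- \frac{1}{11}\right)\right)^{2}\right)\right) 0 = \left(422 - \left(8 - \left(- \frac{7}{11}\right)^{2}\right)\right) 0 = \left(422 + \left(-8 + \frac{49}{121}\right)\right) 0 = \left(422 - \frac{919}{121}\right) 0 = \frac{50143}{121} \cdot 0 = 0$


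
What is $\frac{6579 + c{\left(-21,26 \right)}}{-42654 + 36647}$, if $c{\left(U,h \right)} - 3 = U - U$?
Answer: $- \frac{6582}{6007} \approx -1.0957$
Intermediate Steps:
$c{\left(U,h \right)} = 3$ ($c{\left(U,h \right)} = 3 + \left(U - U\right) = 3 + 0 = 3$)
$\frac{6579 + c{\left(-21,26 \right)}}{-42654 + 36647} = \frac{6579 + 3}{-42654 + 36647} = \frac{6582}{-6007} = 6582 \left(- \frac{1}{6007}\right) = - \frac{6582}{6007}$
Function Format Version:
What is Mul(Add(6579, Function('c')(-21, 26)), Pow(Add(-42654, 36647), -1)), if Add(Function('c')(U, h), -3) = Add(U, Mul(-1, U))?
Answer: Rational(-6582, 6007) ≈ -1.0957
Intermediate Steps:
Function('c')(U, h) = 3 (Function('c')(U, h) = Add(3, Add(U, Mul(-1, U))) = Add(3, 0) = 3)
Mul(Add(6579, Function('c')(-21, 26)), Pow(Add(-42654, 36647), -1)) = Mul(Add(6579, 3), Pow(Add(-42654, 36647), -1)) = Mul(6582, Pow(-6007, -1)) = Mul(6582, Rational(-1, 6007)) = Rational(-6582, 6007)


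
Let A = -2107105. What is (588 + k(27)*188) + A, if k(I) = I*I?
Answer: -1969465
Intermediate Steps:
k(I) = I²
(588 + k(27)*188) + A = (588 + 27²*188) - 2107105 = (588 + 729*188) - 2107105 = (588 + 137052) - 2107105 = 137640 - 2107105 = -1969465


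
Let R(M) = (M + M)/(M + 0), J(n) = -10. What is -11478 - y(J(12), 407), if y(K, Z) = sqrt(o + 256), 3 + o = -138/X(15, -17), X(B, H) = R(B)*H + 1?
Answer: -11478 - sqrt(31119)/11 ≈ -11494.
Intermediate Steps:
R(M) = 2 (R(M) = (2*M)/M = 2)
X(B, H) = 1 + 2*H (X(B, H) = 2*H + 1 = 1 + 2*H)
o = 13/11 (o = -3 - 138/(1 + 2*(-17)) = -3 - 138/(1 - 34) = -3 - 138/(-33) = -3 - 138*(-1/33) = -3 + 46/11 = 13/11 ≈ 1.1818)
y(K, Z) = sqrt(31119)/11 (y(K, Z) = sqrt(13/11 + 256) = sqrt(2829/11) = sqrt(31119)/11)
-11478 - y(J(12), 407) = -11478 - sqrt(31119)/11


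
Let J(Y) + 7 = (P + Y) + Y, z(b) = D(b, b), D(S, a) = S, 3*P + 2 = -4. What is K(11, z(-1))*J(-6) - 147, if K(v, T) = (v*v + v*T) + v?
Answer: -2688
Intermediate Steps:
P = -2 (P = -⅔ + (⅓)*(-4) = -⅔ - 4/3 = -2)
z(b) = b
K(v, T) = v + v² + T*v (K(v, T) = (v² + T*v) + v = v + v² + T*v)
J(Y) = -9 + 2*Y (J(Y) = -7 + ((-2 + Y) + Y) = -7 + (-2 + 2*Y) = -9 + 2*Y)
K(11, z(-1))*J(-6) - 147 = (11*(1 - 1 + 11))*(-9 + 2*(-6)) - 147 = (11*11)*(-9 - 12) - 147 = 121*(-21) - 147 = -2541 - 147 = -2688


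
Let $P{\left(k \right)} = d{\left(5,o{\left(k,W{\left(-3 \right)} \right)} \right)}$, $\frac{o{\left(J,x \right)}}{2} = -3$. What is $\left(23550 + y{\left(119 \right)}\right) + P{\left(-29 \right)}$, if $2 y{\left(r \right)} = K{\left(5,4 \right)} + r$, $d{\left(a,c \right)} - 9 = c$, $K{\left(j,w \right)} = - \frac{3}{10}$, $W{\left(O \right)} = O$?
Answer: $\frac{472247}{20} \approx 23612.0$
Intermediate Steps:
$o{\left(J,x \right)} = -6$ ($o{\left(J,x \right)} = 2 \left(-3\right) = -6$)
$K{\left(j,w \right)} = - \frac{3}{10}$ ($K{\left(j,w \right)} = \left(-3\right) \frac{1}{10} = - \frac{3}{10}$)
$d{\left(a,c \right)} = 9 + c$
$P{\left(k \right)} = 3$ ($P{\left(k \right)} = 9 - 6 = 3$)
$y{\left(r \right)} = - \frac{3}{20} + \frac{r}{2}$ ($y{\left(r \right)} = \frac{- \frac{3}{10} + r}{2} = - \frac{3}{20} + \frac{r}{2}$)
$\left(23550 + y{\left(119 \right)}\right) + P{\left(-29 \right)} = \left(23550 + \left(- \frac{3}{20} + \frac{1}{2} \cdot 119\right)\right) + 3 = \left(23550 + \left(- \frac{3}{20} + \frac{119}{2}\right)\right) + 3 = \left(23550 + \frac{1187}{20}\right) + 3 = \frac{472187}{20} + 3 = \frac{472247}{20}$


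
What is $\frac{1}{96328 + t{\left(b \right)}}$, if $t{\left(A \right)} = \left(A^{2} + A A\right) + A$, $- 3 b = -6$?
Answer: $\frac{1}{96338} \approx 1.038 \cdot 10^{-5}$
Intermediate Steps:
$b = 2$ ($b = \left(- \frac{1}{3}\right) \left(-6\right) = 2$)
$t{\left(A \right)} = A + 2 A^{2}$ ($t{\left(A \right)} = \left(A^{2} + A^{2}\right) + A = 2 A^{2} + A = A + 2 A^{2}$)
$\frac{1}{96328 + t{\left(b \right)}} = \frac{1}{96328 + 2 \left(1 + 2 \cdot 2\right)} = \frac{1}{96328 + 2 \left(1 + 4\right)} = \frac{1}{96328 + 2 \cdot 5} = \frac{1}{96328 + 10} = \frac{1}{96338}$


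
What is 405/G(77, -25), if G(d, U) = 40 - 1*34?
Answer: 135/2 ≈ 67.500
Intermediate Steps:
G(d, U) = 6 (G(d, U) = 40 - 34 = 6)
405/G(77, -25) = 405/6 = 405*(⅙) = 135/2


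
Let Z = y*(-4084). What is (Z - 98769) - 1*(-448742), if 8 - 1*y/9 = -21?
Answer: -715951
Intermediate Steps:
y = 261 (y = 72 - 9*(-21) = 72 + 189 = 261)
Z = -1065924 (Z = 261*(-4084) = -1065924)
(Z - 98769) - 1*(-448742) = (-1065924 - 98769) - 1*(-448742) = -1164693 + 448742 = -715951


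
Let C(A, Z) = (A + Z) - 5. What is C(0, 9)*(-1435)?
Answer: -5740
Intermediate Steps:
C(A, Z) = -5 + A + Z
C(0, 9)*(-1435) = (-5 + 0 + 9)*(-1435) = 4*(-1435) = -5740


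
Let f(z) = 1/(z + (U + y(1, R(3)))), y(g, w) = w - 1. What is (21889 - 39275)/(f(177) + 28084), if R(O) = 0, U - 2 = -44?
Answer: -2329724/3763257 ≈ -0.61907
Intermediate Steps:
U = -42 (U = 2 - 44 = -42)
y(g, w) = -1 + w
f(z) = 1/(-43 + z) (f(z) = 1/(z + (-42 + (-1 + 0))) = 1/(z + (-42 - 1)) = 1/(z - 43) = 1/(-43 + z))
(21889 - 39275)/(f(177) + 28084) = (21889 - 39275)/(1/(-43 + 177) + 28084) = -17386/(1/134 + 28084) = -17386/3763257/134 = -17386*134/3763257 = -2329724/3763257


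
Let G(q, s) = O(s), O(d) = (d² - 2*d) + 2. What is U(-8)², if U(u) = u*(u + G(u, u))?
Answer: 350464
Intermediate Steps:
O(d) = 2 + d² - 2*d
G(q, s) = 2 + s² - 2*s
U(u) = u*(2 + u² - u) (U(u) = u*(u + (2 + u² - 2*u)) = u*(2 + u² - u))
U(-8)² = (-8*(2 + (-8)² - 1*(-8)))² = (-8*(2 + 64 + 8))² = (-8*74)² = (-592)² = 350464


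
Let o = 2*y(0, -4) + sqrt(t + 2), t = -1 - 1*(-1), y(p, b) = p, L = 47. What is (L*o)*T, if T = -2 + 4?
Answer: 94*sqrt(2) ≈ 132.94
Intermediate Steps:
T = 2
t = 0 (t = -1 + 1 = 0)
o = sqrt(2) (o = 2*0 + sqrt(0 + 2) = 0 + sqrt(2) = sqrt(2) ≈ 1.4142)
(L*o)*T = (47*sqrt(2))*2 = 94*sqrt(2)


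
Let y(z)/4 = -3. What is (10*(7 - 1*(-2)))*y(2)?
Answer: -1080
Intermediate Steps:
y(z) = -12 (y(z) = 4*(-3) = -12)
(10*(7 - 1*(-2)))*y(2) = (10*(7 - 1*(-2)))*(-12) = (10*(7 + 2))*(-12) = (10*9)*(-12) = 90*(-12) = -1080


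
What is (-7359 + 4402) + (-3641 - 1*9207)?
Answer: -15805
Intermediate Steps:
(-7359 + 4402) + (-3641 - 1*9207) = -2957 + (-3641 - 9207) = -2957 - 12848 = -15805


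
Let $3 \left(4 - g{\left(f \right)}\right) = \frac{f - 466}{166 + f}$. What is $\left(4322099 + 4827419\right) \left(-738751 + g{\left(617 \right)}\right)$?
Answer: $- \frac{15877312791376372}{2349} \approx -6.7592 \cdot 10^{12}$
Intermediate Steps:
$g{\left(f \right)} = 4 - \frac{-466 + f}{3 \left(166 + f\right)}$ ($g{\left(f \right)} = 4 - \frac{\left(f - 466\right) \frac{1}{166 + f}}{3} = 4 - \frac{\left(-466 + f\right) \frac{1}{166 + f}}{3} = 4 - \frac{\frac{1}{166 + f} \left(-466 + f\right)}{3} = 4 - \frac{-466 + f}{3 \left(166 + f\right)}$)
$\left(4322099 + 4827419\right) \left(-738751 + g{\left(617 \right)}\right) = \left(4322099 + 4827419\right) \left(-738751 + \frac{2458 + 11 \cdot 617}{3 \left(166 + 617\right)}\right) = 9149518 \left(-738751 + \frac{2458 + 6787}{3 \cdot 783}\right) = 9149518 \left(-738751 + \frac{1}{3} \cdot \frac{1}{783} \cdot 9245\right) = 9149518 \left(-738751 + \frac{9245}{2349}\right) = 9149518 \left(- \frac{1735316854}{2349}\right) = - \frac{15877312791376372}{2349}$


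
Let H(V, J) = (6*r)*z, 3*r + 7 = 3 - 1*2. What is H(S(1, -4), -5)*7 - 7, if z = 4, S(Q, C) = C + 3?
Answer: -343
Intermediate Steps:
S(Q, C) = 3 + C
r = -2 (r = -7/3 + (3 - 1*2)/3 = -7/3 + (3 - 2)/3 = -7/3 + (1/3)*1 = -7/3 + 1/3 = -2)
H(V, J) = -48 (H(V, J) = (6*(-2))*4 = -12*4 = -48)
H(S(1, -4), -5)*7 - 7 = -48*7 - 7 = -336 - 7 = -343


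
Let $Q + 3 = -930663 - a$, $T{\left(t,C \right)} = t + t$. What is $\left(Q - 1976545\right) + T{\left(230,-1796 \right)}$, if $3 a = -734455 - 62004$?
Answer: $- \frac{7923794}{3} \approx -2.6413 \cdot 10^{6}$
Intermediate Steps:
$T{\left(t,C \right)} = 2 t$
$a = - \frac{796459}{3}$ ($a = \frac{-734455 - 62004}{3} = \frac{1}{3} \left(-796459\right) = - \frac{796459}{3} \approx -2.6549 \cdot 10^{5}$)
$Q = - \frac{1995539}{3}$ ($Q = -3 - \frac{1995530}{3} = - \frac{1995539}{3} \approx -6.6518 \cdot 10^{5}$)
$\left(Q - 1976545\right) + T{\left(230,-1796 \right)} = \left(- \frac{1995539}{3} - 1976545\right) + 2 \cdot 230 = - \frac{7925174}{3} + 460 = - \frac{7923794}{3}$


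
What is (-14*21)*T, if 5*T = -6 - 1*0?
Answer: 1764/5 ≈ 352.80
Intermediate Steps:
T = -6/5 (T = (-6 - 1*0)/5 = (-6 + 0)/5 = (1/5)*(-6) = -6/5 ≈ -1.2000)
(-14*21)*T = -14*21*(-6/5) = -294*(-6/5) = 1764/5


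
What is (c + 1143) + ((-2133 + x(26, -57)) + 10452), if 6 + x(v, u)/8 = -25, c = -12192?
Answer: -2978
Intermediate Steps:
x(v, u) = -248 (x(v, u) = -48 + 8*(-25) = -48 - 200 = -248)
(c + 1143) + ((-2133 + x(26, -57)) + 10452) = (-12192 + 1143) + ((-2133 - 248) + 10452) = -11049 + (-2381 + 10452) = -11049 + 8071 = -2978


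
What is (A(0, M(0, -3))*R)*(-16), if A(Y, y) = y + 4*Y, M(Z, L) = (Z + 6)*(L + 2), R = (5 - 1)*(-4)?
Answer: -1536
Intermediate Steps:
R = -16 (R = 4*(-4) = -16)
M(Z, L) = (2 + L)*(6 + Z) (M(Z, L) = (6 + Z)*(2 + L) = (2 + L)*(6 + Z))
(A(0, M(0, -3))*R)*(-16) = (((12 + 2*0 + 6*(-3) - 3*0) + 4*0)*(-16))*(-16) = (((12 + 0 - 18 + 0) + 0)*(-16))*(-16) = ((-6 + 0)*(-16))*(-16) = -6*(-16)*(-16) = 96*(-16) = -1536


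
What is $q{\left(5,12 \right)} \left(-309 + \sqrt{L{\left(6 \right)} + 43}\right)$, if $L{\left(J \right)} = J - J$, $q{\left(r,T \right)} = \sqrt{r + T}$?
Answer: $\sqrt{17} \left(-309 + \sqrt{43}\right) \approx -1247.0$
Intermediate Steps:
$q{\left(r,T \right)} = \sqrt{T + r}$
$L{\left(J \right)} = 0$
$q{\left(5,12 \right)} \left(-309 + \sqrt{L{\left(6 \right)} + 43}\right) = \sqrt{12 + 5} \left(-309 + \sqrt{0 + 43}\right) = \sqrt{17} \left(-309 + \sqrt{43}\right)$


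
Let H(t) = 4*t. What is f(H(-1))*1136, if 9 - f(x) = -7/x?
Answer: 8236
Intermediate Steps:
f(x) = 9 + 7/x (f(x) = 9 - (-7)/x = 9 + 7/x)
f(H(-1))*1136 = (9 + 7/((4*(-1))))*1136 = (9 + 7/(-4))*1136 = (9 + 7*(-1/4))*1136 = (9 - 7/4)*1136 = (29/4)*1136 = 8236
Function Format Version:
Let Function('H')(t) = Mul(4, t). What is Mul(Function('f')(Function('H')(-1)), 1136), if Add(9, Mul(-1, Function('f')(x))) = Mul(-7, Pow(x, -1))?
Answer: 8236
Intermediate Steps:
Function('f')(x) = Add(9, Mul(7, Pow(x, -1))) (Function('f')(x) = Add(9, Mul(-1, Mul(-7, Pow(x, -1)))) = Add(9, Mul(7, Pow(x, -1))))
Mul(Function('f')(Function('H')(-1)), 1136) = Mul(Add(9, Mul(7, Pow(Mul(4, -1), -1))), 1136) = Mul(Add(9, Mul(7, Pow(-4, -1))), 1136) = Mul(Add(9, Mul(7, Rational(-1, 4))), 1136) = Mul(Add(9, Rational(-7, 4)), 1136) = Mul(Rational(29, 4), 1136) = 8236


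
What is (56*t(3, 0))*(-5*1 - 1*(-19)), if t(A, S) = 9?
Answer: 7056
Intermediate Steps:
(56*t(3, 0))*(-5*1 - 1*(-19)) = (56*9)*(-5*1 - 1*(-19)) = 504*(-5 + 19) = 504*14 = 7056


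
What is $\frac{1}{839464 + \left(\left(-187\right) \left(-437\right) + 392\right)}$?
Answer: $\frac{1}{921575} \approx 1.0851 \cdot 10^{-6}$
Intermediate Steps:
$\frac{1}{839464 + \left(\left(-187\right) \left(-437\right) + 392\right)} = \frac{1}{839464 + \left(81719 + 392\right)} = \frac{1}{839464 + 82111} = \frac{1}{921575}$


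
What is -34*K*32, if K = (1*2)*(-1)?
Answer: 2176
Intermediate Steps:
K = -2 (K = 2*(-1) = -2)
-34*K*32 = -34*(-2)*32 = 68*32 = 2176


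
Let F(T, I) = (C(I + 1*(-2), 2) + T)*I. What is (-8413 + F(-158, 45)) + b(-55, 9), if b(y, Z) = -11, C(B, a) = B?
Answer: -13599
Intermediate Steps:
F(T, I) = I*(-2 + I + T) (F(T, I) = ((I + 1*(-2)) + T)*I = ((I - 2) + T)*I = ((-2 + I) + T)*I = (-2 + I + T)*I = I*(-2 + I + T))
(-8413 + F(-158, 45)) + b(-55, 9) = (-8413 + 45*(-2 + 45 - 158)) - 11 = (-8413 + 45*(-115)) - 11 = (-8413 - 5175) - 11 = -13588 - 11 = -13599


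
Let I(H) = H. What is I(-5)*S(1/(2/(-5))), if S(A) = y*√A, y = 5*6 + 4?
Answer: -85*I*√10 ≈ -268.79*I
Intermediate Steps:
y = 34 (y = 30 + 4 = 34)
S(A) = 34*√A
I(-5)*S(1/(2/(-5))) = -170*√(1/(2/(-5))) = -170*√(1/(2*(-⅕))) = -170*√(1/(-⅖)) = -170*√(1*(-5/2)) = -170*√(-5/2) = -170*I*√10/2 = -85*I*√10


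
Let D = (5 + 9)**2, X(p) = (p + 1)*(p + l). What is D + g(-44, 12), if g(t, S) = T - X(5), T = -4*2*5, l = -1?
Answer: 132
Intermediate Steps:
T = -40 (T = -8*5 = -40)
X(p) = (1 + p)*(-1 + p) (X(p) = (p + 1)*(p - 1) = (1 + p)*(-1 + p))
D = 196 (D = 14**2 = 196)
g(t, S) = -64 (g(t, S) = -40 - (-1 + 5**2) = -40 - (-1 + 25) = -40 - 1*24 = -40 - 24 = -64)
D + g(-44, 12) = 196 - 64 = 132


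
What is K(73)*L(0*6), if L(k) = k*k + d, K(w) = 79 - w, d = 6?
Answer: 36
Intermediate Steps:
L(k) = 6 + k² (L(k) = k*k + 6 = k² + 6 = 6 + k²)
K(73)*L(0*6) = (79 - 1*73)*(6 + (0*6)²) = (79 - 73)*(6 + 0²) = 6*(6 + 0) = 6*6 = 36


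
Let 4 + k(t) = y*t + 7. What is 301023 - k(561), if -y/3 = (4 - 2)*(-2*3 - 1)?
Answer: 277458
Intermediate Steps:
y = 42 (y = -3*(4 - 2)*(-2*3 - 1) = -6*(-6 - 1) = -6*(-7) = -3*(-14) = 42)
k(t) = 3 + 42*t (k(t) = -4 + (42*t + 7) = -4 + (7 + 42*t) = 3 + 42*t)
301023 - k(561) = 301023 - (3 + 42*561) = 301023 - (3 + 23562) = 301023 - 1*23565 = 301023 - 23565 = 277458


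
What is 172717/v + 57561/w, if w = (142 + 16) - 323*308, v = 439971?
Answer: -8169881989/43700559546 ≈ -0.18695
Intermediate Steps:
w = -99326 (w = 158 - 99484 = -99326)
172717/v + 57561/w = 172717/439971 + 57561/(-99326) = 172717*(1/439971) + 57561*(-1/99326) = 172717/439971 - 57561/99326 = -8169881989/43700559546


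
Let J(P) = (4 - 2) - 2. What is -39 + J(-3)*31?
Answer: -39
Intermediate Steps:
J(P) = 0 (J(P) = 2 - 2 = 0)
-39 + J(-3)*31 = -39 + 0*31 = -39 + 0 = -39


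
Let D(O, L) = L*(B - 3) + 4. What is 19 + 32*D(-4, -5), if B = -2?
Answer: 947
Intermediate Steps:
D(O, L) = 4 - 5*L (D(O, L) = L*(-2 - 3) + 4 = L*(-5) + 4 = -5*L + 4 = 4 - 5*L)
19 + 32*D(-4, -5) = 19 + 32*(4 - 5*(-5)) = 19 + 32*(4 + 25) = 19 + 32*29 = 19 + 928 = 947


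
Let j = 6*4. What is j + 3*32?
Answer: 120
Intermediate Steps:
j = 24
j + 3*32 = 24 + 3*32 = 24 + 96 = 120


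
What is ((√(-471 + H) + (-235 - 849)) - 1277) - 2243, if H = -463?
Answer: -4604 + I*√934 ≈ -4604.0 + 30.561*I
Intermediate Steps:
((√(-471 + H) + (-235 - 849)) - 1277) - 2243 = ((√(-471 - 463) + (-235 - 849)) - 1277) - 2243 = ((√(-934) - 1084) - 1277) - 2243 = ((I*√934 - 1084) - 1277) - 2243 = ((-1084 + I*√934) - 1277) - 2243 = (-2361 + I*√934) - 2243 = -4604 + I*√934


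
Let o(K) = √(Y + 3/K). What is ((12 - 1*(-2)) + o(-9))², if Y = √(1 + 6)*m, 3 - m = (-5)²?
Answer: (42 + √3*√(-1 - 66*√7))²/9 ≈ 137.46 + 214.23*I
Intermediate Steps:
m = -22 (m = 3 - 1*(-5)² = 3 - 1*25 = 3 - 25 = -22)
Y = -22*√7 (Y = √(1 + 6)*(-22) = √7*(-22) = -22*√7 ≈ -58.207)
o(K) = √(-22*√7 + 3/K)
((12 - 1*(-2)) + o(-9))² = ((12 - 1*(-2)) + √(-22*√7 + 3/(-9)))² = ((12 + 2) + √(-22*√7 + 3*(-⅑)))² = (14 + √(-22*√7 - ⅓))² = (14 + √(-⅓ - 22*√7))²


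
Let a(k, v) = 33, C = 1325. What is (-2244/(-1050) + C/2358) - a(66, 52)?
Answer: -12503683/412650 ≈ -30.301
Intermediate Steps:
(-2244/(-1050) + C/2358) - a(66, 52) = (-2244/(-1050) + 1325/2358) - 1*33 = (-2244*(-1/1050) + 1325*(1/2358)) - 33 = (374/175 + 1325/2358) - 33 = 1113767/412650 - 33 = -12503683/412650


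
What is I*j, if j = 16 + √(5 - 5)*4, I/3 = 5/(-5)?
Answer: -48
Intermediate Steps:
I = -3 (I = 3*(5/(-5)) = 3*(5*(-⅕)) = 3*(-1) = -3)
j = 16 (j = 16 + √0*4 = 16 + 0*4 = 16 + 0 = 16)
I*j = -3*16 = -48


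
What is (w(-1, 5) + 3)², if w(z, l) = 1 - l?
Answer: 1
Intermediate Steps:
(w(-1, 5) + 3)² = ((1 - 1*5) + 3)² = ((1 - 5) + 3)² = (-4 + 3)² = (-1)² = 1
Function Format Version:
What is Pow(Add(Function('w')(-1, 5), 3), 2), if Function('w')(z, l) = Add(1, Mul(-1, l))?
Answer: 1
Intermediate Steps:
Pow(Add(Function('w')(-1, 5), 3), 2) = Pow(Add(Add(1, Mul(-1, 5)), 3), 2) = Pow(Add(Add(1, -5), 3), 2) = Pow(Add(-4, 3), 2) = Pow(-1, 2) = 1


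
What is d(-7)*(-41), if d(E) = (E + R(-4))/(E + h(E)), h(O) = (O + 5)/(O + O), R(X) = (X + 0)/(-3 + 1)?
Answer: -1435/48 ≈ -29.896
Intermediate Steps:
R(X) = -X/2 (R(X) = X/(-2) = X*(-½) = -X/2)
h(O) = (5 + O)/(2*O) (h(O) = (5 + O)/((2*O)) = (5 + O)*(1/(2*O)) = (5 + O)/(2*O))
d(E) = (2 + E)/(E + (5 + E)/(2*E)) (d(E) = (E - ½*(-4))/(E + (5 + E)/(2*E)) = (E + 2)/(E + (5 + E)/(2*E)) = (2 + E)/(E + (5 + E)/(2*E)))
d(-7)*(-41) = (2*(-7)*(2 - 7)/(5 - 7 + 2*(-7)²))*(-41) = (2*(-7)*(-5)/(5 - 7 + 2*49))*(-41) = (2*(-7)*(-5)/(5 - 7 + 98))*(-41) = (2*(-7)*(-5)/96)*(-41) = (2*(-7)*(1/96)*(-5))*(-41) = (35/48)*(-41) = -1435/48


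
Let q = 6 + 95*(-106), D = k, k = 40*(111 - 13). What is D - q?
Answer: 13984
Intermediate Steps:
k = 3920 (k = 40*98 = 3920)
D = 3920
q = -10064 (q = 6 - 10070 = -10064)
D - q = 3920 - 1*(-10064) = 3920 + 10064 = 13984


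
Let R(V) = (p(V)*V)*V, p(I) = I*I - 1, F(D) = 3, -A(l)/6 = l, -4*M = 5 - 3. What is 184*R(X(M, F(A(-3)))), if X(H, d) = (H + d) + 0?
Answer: 12075/2 ≈ 6037.5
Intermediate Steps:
M = -½ (M = -(5 - 3)/4 = -¼*2 = -½ ≈ -0.50000)
A(l) = -6*l
X(H, d) = H + d
p(I) = -1 + I² (p(I) = I² - 1 = -1 + I²)
R(V) = V²*(-1 + V²) (R(V) = ((-1 + V²)*V)*V = (V*(-1 + V²))*V = V²*(-1 + V²))
184*R(X(M, F(A(-3)))) = 184*((-½ + 3)⁴ - (-½ + 3)²) = 184*((5/2)⁴ - (5/2)²) = 184*(625/16 - 1*25/4) = 184*(625/16 - 25/4) = 184*(525/16) = 12075/2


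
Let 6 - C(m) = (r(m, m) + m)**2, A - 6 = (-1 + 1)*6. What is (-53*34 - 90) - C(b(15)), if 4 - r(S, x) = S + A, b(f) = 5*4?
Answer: -1894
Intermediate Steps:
A = 6 (A = 6 + (-1 + 1)*6 = 6 + 0*6 = 6 + 0 = 6)
b(f) = 20
r(S, x) = -2 - S (r(S, x) = 4 - (S + 6) = 4 - (6 + S) = 4 + (-6 - S) = -2 - S)
C(m) = 2 (C(m) = 6 - ((-2 - m) + m)**2 = 6 - 1*(-2)**2 = 6 - 1*4 = 6 - 4 = 2)
(-53*34 - 90) - C(b(15)) = (-53*34 - 90) - 1*2 = (-1802 - 90) - 2 = -1892 - 2 = -1894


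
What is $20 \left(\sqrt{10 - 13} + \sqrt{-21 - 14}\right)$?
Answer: $20 i \left(\sqrt{3} + \sqrt{35}\right) \approx 152.96 i$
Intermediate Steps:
$20 \left(\sqrt{10 - 13} + \sqrt{-21 - 14}\right) = 20 \left(\sqrt{-3} + \sqrt{-35}\right) = 20 \left(i \sqrt{3} + i \sqrt{35}\right) = 20 i \sqrt{3} + 20 i \sqrt{35}$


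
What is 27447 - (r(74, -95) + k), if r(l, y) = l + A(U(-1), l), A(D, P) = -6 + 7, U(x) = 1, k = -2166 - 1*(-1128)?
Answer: 28410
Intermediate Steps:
k = -1038 (k = -2166 + 1128 = -1038)
A(D, P) = 1
r(l, y) = 1 + l (r(l, y) = l + 1 = 1 + l)
27447 - (r(74, -95) + k) = 27447 - ((1 + 74) - 1038) = 27447 - (75 - 1038) = 27447 - 1*(-963) = 27447 + 963 = 28410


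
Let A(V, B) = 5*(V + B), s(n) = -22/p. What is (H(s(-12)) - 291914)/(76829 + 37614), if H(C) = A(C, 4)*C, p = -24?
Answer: -42032371/16479792 ≈ -2.5505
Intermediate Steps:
s(n) = 11/12 (s(n) = -22/(-24) = -22*(-1/24) = 11/12)
A(V, B) = 5*B + 5*V (A(V, B) = 5*(B + V) = 5*B + 5*V)
H(C) = C*(20 + 5*C) (H(C) = (5*4 + 5*C)*C = (20 + 5*C)*C = C*(20 + 5*C))
(H(s(-12)) - 291914)/(76829 + 37614) = (5*(11/12)*(4 + 11/12) - 291914)/(76829 + 37614) = (5*(11/12)*(59/12) - 291914)/114443 = (3245/144 - 291914)*(1/114443) = -42032371/144*1/114443 = -42032371/16479792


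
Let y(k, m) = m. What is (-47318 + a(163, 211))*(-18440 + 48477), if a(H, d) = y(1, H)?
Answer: -1416394735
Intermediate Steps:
a(H, d) = H
(-47318 + a(163, 211))*(-18440 + 48477) = (-47318 + 163)*(-18440 + 48477) = -47155*30037 = -1416394735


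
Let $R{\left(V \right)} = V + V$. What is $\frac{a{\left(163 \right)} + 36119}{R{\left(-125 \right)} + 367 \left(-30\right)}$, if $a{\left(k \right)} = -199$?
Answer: $- \frac{1796}{563} \approx -3.1901$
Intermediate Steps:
$R{\left(V \right)} = 2 V$
$\frac{a{\left(163 \right)} + 36119}{R{\left(-125 \right)} + 367 \left(-30\right)} = \frac{-199 + 36119}{2 \left(-125\right) + 367 \left(-30\right)} = \frac{35920}{-250 - 11010} = \frac{35920}{-11260} = 35920 \left(- \frac{1}{11260}\right) = - \frac{1796}{563}$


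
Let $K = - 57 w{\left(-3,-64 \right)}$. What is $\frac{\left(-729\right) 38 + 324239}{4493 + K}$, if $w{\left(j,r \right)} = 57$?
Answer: $\frac{296537}{1244} \approx 238.37$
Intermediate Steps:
$K = -3249$ ($K = \left(-57\right) 57 = -3249$)
$\frac{\left(-729\right) 38 + 324239}{4493 + K} = \frac{\left(-729\right) 38 + 324239}{4493 - 3249} = \frac{-27702 + 324239}{1244} = 296537 \cdot \frac{1}{1244} = \frac{296537}{1244}$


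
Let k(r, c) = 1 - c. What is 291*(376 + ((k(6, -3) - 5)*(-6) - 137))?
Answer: 71295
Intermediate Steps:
291*(376 + ((k(6, -3) - 5)*(-6) - 137)) = 291*(376 + (((1 - 1*(-3)) - 5)*(-6) - 137)) = 291*(376 + (((1 + 3) - 5)*(-6) - 137)) = 291*(376 + ((4 - 5)*(-6) - 137)) = 291*(376 + (-1*(-6) - 137)) = 291*(376 + (6 - 137)) = 291*(376 - 131) = 291*245 = 71295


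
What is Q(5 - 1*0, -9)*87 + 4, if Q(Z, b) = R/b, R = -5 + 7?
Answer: -46/3 ≈ -15.333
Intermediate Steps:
R = 2
Q(Z, b) = 2/b
Q(5 - 1*0, -9)*87 + 4 = (2/(-9))*87 + 4 = (2*(-⅑))*87 + 4 = -2/9*87 + 4 = -58/3 + 4 = -46/3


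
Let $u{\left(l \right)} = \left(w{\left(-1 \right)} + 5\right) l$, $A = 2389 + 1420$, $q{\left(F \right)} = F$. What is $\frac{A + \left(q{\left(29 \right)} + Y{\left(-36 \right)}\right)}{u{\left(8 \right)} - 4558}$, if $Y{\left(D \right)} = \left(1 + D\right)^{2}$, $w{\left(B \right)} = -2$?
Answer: $- \frac{5063}{4534} \approx -1.1167$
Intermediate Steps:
$A = 3809$
$u{\left(l \right)} = 3 l$ ($u{\left(l \right)} = \left(-2 + 5\right) l = 3 l$)
$\frac{A + \left(q{\left(29 \right)} + Y{\left(-36 \right)}\right)}{u{\left(8 \right)} - 4558} = \frac{3809 + \left(29 + \left(1 - 36\right)^{2}\right)}{3 \cdot 8 - 4558} = \frac{3809 + \left(29 + \left(-35\right)^{2}\right)}{24 - 4558} = \frac{3809 + \left(29 + 1225\right)}{-4534} = \left(3809 + 1254\right) \left(- \frac{1}{4534}\right) = 5063 \left(- \frac{1}{4534}\right) = - \frac{5063}{4534}$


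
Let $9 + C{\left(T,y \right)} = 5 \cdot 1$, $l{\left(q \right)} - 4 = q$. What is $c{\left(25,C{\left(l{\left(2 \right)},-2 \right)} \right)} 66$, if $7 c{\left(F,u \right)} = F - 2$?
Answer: $\frac{1518}{7} \approx 216.86$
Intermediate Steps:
$l{\left(q \right)} = 4 + q$
$C{\left(T,y \right)} = -4$ ($C{\left(T,y \right)} = -9 + 5 \cdot 1 = -9 + 5 = -4$)
$c{\left(F,u \right)} = - \frac{2}{7} + \frac{F}{7}$ ($c{\left(F,u \right)} = \frac{F - 2}{7} = \frac{-2 + F}{7} = - \frac{2}{7} + \frac{F}{7}$)
$c{\left(25,C{\left(l{\left(2 \right)},-2 \right)} \right)} 66 = \left(- \frac{2}{7} + \frac{1}{7} \cdot 25\right) 66 = \left(- \frac{2}{7} + \frac{25}{7}\right) 66 = \frac{23}{7} \cdot 66 = \frac{1518}{7}$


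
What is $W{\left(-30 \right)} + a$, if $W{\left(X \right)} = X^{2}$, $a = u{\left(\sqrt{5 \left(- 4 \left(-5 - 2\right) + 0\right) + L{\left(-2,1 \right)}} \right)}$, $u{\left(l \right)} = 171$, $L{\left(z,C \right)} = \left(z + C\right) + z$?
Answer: $1071$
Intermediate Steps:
$L{\left(z,C \right)} = C + 2 z$ ($L{\left(z,C \right)} = \left(C + z\right) + z = C + 2 z$)
$a = 171$
$W{\left(-30 \right)} + a = \left(-30\right)^{2} + 171 = 900 + 171 = 1071$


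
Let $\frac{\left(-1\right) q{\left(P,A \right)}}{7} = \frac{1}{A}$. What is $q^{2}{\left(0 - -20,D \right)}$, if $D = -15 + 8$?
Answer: $1$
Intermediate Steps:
$D = -7$
$q{\left(P,A \right)} = - \frac{7}{A}$
$q^{2}{\left(0 - -20,D \right)} = \left(- \frac{7}{-7}\right)^{2} = \left(\left(-7\right) \left(- \frac{1}{7}\right)\right)^{2} = 1^{2} = 1$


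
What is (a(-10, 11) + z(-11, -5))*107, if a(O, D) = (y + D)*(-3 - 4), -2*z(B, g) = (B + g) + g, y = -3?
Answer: -9737/2 ≈ -4868.5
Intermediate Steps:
z(B, g) = -g - B/2 (z(B, g) = -((B + g) + g)/2 = -(B + 2*g)/2 = -g - B/2)
a(O, D) = 21 - 7*D (a(O, D) = (-3 + D)*(-3 - 4) = (-3 + D)*(-7) = 21 - 7*D)
(a(-10, 11) + z(-11, -5))*107 = ((21 - 7*11) + (-1*(-5) - ½*(-11)))*107 = ((21 - 77) + (5 + 11/2))*107 = (-56 + 21/2)*107 = -91/2*107 = -9737/2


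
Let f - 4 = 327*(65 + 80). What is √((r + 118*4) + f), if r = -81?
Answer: √47810 ≈ 218.66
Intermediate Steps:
f = 47419 (f = 4 + 327*(65 + 80) = 4 + 327*145 = 4 + 47415 = 47419)
√((r + 118*4) + f) = √((-81 + 118*4) + 47419) = √((-81 + 472) + 47419) = √(391 + 47419) = √47810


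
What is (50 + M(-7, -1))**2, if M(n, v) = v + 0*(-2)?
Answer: 2401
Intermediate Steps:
M(n, v) = v (M(n, v) = v + 0 = v)
(50 + M(-7, -1))**2 = (50 - 1)**2 = 49**2 = 2401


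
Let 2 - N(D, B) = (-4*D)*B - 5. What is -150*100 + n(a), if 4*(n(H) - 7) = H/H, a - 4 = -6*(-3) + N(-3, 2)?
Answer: -59971/4 ≈ -14993.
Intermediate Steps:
N(D, B) = 7 + 4*B*D (N(D, B) = 2 - ((-4*D)*B - 5) = 2 - (-4*B*D - 5) = 2 - (-5 - 4*B*D) = 2 + (5 + 4*B*D) = 7 + 4*B*D)
a = 5 (a = 4 + (-6*(-3) + (7 + 4*2*(-3))) = 4 + (18 + (7 - 24)) = 4 + (18 - 17) = 4 + 1 = 5)
n(H) = 29/4 (n(H) = 7 + (H/H)/4 = 7 + (¼)*1 = 7 + ¼ = 29/4)
-150*100 + n(a) = -150*100 + 29/4 = -15000 + 29/4 = -59971/4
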